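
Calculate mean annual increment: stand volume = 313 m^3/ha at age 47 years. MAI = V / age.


MAI = 313 / 47 = 6.6596 ≈ 6.66 m^3/ha/yr

6.66 m^3/ha/yr


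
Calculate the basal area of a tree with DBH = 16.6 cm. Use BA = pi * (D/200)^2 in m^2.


D/200 = 16.6/200 = 0.083 m
(D/200)^2 = 0.083^2 = 0.006889
BA = 3.141593 * 0.006889 = 0.0216424 ≈ 0.0216 m^2

0.0216 m^2


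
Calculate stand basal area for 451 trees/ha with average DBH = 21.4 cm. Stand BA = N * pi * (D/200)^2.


(D/200)^2 = (21.4/200)^2 = 0.107^2 = 0.011449
Individual BA = 3.141593 * 0.011449 = 0.0359681 m^2
Stand BA = 451 * 0.0359681 = 16.2216 ≈ 16.22 m^2/ha

16.22 m^2/ha


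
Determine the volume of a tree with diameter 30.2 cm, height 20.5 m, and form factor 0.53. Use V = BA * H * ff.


(D/200)^2 = (30.2/200)^2 = 0.151^2 = 0.022801
BA = 3.141593 * 0.022801 = 0.0716315 m^2
V = 0.0716315 * 20.5 * 0.53 = 0.778276 ≈ 0.778 m^3

0.778 m^3


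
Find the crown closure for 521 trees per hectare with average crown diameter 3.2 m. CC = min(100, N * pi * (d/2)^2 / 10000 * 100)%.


(d/2)^2 = (3.2/2)^2 = 1.6^2 = 2.56
Crown area = 3.141593 * 2.56 = 8.04248 m^2
N * area / 10000 * 100 = 521 * 8.04248 / 10000 * 100 = 41.9013
CC = min(100, 41.9013) = 41.9013 ≈ 41.9%

41.9%


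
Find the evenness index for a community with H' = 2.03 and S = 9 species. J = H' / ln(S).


ln(9) = 2.19722
J = H' / ln(S) = 2.03 / 2.19722 = 0.923895 ≈ 0.9239

0.9239


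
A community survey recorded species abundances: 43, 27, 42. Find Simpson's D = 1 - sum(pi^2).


Total N = 43 + 27 + 42 = 112
Per-species terms:
  p = 43/112 = 0.383929; p^2 = 0.383929^2 = 0.147401
  p = 27/112 = 0.241071; p^2 = 0.241071^2 = 0.058115
  p = 42/112 = 0.375000; p^2 = 0.375000^2 = 0.140625
sum(p^2) = 0.147401 + 0.058115 + 0.140625 = 0.346141
D = 1 - 0.346141 = 0.653859 ≈ 0.6539

0.6539


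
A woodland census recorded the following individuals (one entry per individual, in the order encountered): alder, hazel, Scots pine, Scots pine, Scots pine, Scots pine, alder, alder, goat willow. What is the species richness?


Total individuals logged = 9
Distinct species (count of individuals): alder (3), hazel (1), Scots pine (4), goat willow (1)
Species richness = number of distinct species = 4

4


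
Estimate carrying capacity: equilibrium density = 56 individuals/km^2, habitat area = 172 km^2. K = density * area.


K = 56 * 172 = 9632 individuals

9632 individuals


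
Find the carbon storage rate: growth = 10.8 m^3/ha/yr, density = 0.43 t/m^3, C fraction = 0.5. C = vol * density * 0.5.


C = 10.8 * 0.43 * 0.5 = 2.322 ≈ 2.32 t C/ha/yr

2.32 t C/ha/yr


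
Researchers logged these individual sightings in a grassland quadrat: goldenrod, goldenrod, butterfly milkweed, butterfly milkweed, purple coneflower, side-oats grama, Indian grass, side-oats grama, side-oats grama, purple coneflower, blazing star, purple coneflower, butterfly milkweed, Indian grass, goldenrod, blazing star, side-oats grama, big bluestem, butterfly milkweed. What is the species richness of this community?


Total individuals logged = 19
Distinct species (count of individuals): goldenrod (3), butterfly milkweed (4), purple coneflower (3), side-oats grama (4), Indian grass (2), blazing star (2), big bluestem (1)
Species richness = number of distinct species = 7

7


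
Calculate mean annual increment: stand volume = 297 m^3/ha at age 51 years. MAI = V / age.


MAI = 297 / 51 = 5.8235 ≈ 5.82 m^3/ha/yr

5.82 m^3/ha/yr


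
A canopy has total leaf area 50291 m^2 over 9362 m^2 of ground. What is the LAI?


LAI = 50291 / 9362 = 5.3718 ≈ 5.37

5.37


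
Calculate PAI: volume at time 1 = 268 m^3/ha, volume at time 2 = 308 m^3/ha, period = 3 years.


PAI = (V2 - V1) / period = (308 - 268) / 3 = 40 / 3 = 13.3333 ≈ 13.33 m^3/ha/yr

13.33 m^3/ha/yr


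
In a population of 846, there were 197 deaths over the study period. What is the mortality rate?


Mortality rate = 197 / 846 = 0.232861 ≈ 0.2329

0.2329


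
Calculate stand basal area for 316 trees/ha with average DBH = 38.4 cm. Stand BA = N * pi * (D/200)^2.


(D/200)^2 = (38.4/200)^2 = 0.192^2 = 0.036864
Individual BA = 3.141593 * 0.036864 = 0.115812 m^2
Stand BA = 316 * 0.115812 = 36.5966 ≈ 36.60 m^2/ha

36.60 m^2/ha


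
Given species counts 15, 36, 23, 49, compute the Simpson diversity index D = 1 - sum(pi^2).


Total N = 15 + 36 + 23 + 49 = 123
Per-species terms:
  p = 15/123 = 0.121951; p^2 = 0.121951^2 = 0.014872
  p = 36/123 = 0.292683; p^2 = 0.292683^2 = 0.085663
  p = 23/123 = 0.186992; p^2 = 0.186992^2 = 0.034966
  p = 49/123 = 0.398374; p^2 = 0.398374^2 = 0.158702
sum(p^2) = 0.014872 + 0.085663 + 0.034966 + 0.158702 = 0.294203
D = 1 - 0.294203 = 0.705797 ≈ 0.7058

0.7058


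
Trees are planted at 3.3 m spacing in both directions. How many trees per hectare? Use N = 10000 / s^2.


N = 10000 / 3.3^2 = 10000 / 10.89 = 918.274 ≈ 918 trees/ha

918 trees/ha


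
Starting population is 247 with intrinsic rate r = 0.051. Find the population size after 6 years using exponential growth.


r*t = 0.051 * 6 = 0.306
exp(0.306) = 1.35798
N = 247 * 1.35798 = 335.421 ≈ 335

335


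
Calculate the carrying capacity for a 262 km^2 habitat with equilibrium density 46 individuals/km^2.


K = 46 * 262 = 12052 individuals

12052 individuals


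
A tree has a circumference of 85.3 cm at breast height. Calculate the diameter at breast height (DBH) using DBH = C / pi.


DBH = C / pi = 85.3 / 3.141593 = 27.1518 ≈ 27.15 cm

27.15 cm


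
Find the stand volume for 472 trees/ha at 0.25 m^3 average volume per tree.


V_stand = 472 * 0.25 = 118.0 m^3/ha

118.0 m^3/ha


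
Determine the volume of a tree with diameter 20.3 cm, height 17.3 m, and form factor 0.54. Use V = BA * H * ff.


(D/200)^2 = (20.3/200)^2 = 0.1015^2 = 0.01030225
BA = 3.141593 * 0.01030225 = 0.0323655 m^2
V = 0.0323655 * 17.3 * 0.54 = 0.302359 ≈ 0.302 m^3

0.302 m^3


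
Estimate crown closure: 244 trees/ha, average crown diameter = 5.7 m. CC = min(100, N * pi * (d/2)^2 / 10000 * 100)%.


(d/2)^2 = (5.7/2)^2 = 2.85^2 = 8.1225
Crown area = 3.141593 * 8.1225 = 25.5176 m^2
N * area / 10000 * 100 = 244 * 25.5176 / 10000 * 100 = 62.2629
CC = min(100, 62.2629) = 62.2629 ≈ 62.3%

62.3%


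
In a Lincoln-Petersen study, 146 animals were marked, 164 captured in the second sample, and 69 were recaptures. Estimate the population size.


N = M * C / R = 146 * 164 / 69 = 23944 / 69 = 347.01 ≈ 347

347 individuals


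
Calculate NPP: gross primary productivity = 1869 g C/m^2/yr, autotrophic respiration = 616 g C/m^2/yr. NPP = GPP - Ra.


NPP = GPP - Ra = 1869 - 616 = 1253 g C/m^2/yr

1253 g C/m^2/yr


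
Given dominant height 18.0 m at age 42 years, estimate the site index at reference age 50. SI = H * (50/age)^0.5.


50/42 = 1.19048
(1.19048)^0.5 = 1.09109
SI = 18.0 * 1.09109 = 19.6396 ≈ 19.6 m

19.6 m


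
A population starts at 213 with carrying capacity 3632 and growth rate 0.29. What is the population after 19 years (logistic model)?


(K - N0)/N0 = (3632 - 213)/213 = 3419/213 = 16.0516
r*t = 0.29 * 19 = 5.51; exp(-5.51) = 0.00404611
16.0516 * 0.00404611 = 0.0649465
1 + 0.0649465 = 1.06495
N = 3632 / 1.06495 = 3410.49 ≈ 3410

3410


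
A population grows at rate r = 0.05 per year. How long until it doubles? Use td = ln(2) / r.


td = ln(2) / 0.05 = 0.693147 / 0.05 = 13.8629 ≈ 13.9 years

13.9 years


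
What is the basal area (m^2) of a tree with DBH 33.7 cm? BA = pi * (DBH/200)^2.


D/200 = 33.7/200 = 0.1685 m
(D/200)^2 = 0.1685^2 = 0.02839225
BA = 3.141593 * 0.02839225 = 0.0891969 ≈ 0.0892 m^2

0.0892 m^2


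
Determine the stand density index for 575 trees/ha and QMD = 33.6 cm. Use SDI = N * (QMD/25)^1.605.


QMD/25 = 33.6/25 = 1.344
(1.344)^1.605 = exp(1.605 * ln(1.344)) = exp(1.605 * 0.295650) = exp(0.474518) = 1.60724
SDI = 575 * 1.60724 = 924.163 ≈ 924

924


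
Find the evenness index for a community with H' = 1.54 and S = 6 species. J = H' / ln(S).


ln(6) = 1.79176
J = H' / ln(S) = 1.54 / 1.79176 = 0.859490 ≈ 0.8595

0.8595


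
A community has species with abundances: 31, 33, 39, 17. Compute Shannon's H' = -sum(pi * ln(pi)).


Total N = 31 + 33 + 39 + 17 = 120
Per-species terms:
  p = 31/120 = 0.258333; ln(p) = -1.353506; p*ln(p) = 0.258333 * (-1.353506) = -0.349655
  p = 33/120 = 0.275000; ln(p) = -1.290984; p*ln(p) = 0.275000 * (-1.290984) = -0.355021
  p = 39/120 = 0.325000; ln(p) = -1.123930; p*ln(p) = 0.325000 * (-1.123930) = -0.365277
  p = 17/120 = 0.141667; ln(p) = -1.954276; p*ln(p) = 0.141667 * (-1.954276) = -0.276856
sum(p*ln(p)) = (-0.349655) + (-0.355021) + (-0.365277) + (-0.276856) = -1.346809
H' = -(-1.346809) = 1.346809 ≈ 1.3468

1.3468


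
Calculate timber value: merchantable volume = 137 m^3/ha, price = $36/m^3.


Value = 137 * 36 = $4932/ha

$4932/ha


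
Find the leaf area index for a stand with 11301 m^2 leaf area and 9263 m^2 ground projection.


LAI = 11301 / 9263 = 1.2200 ≈ 1.22

1.22


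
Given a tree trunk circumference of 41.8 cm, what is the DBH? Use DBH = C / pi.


DBH = C / pi = 41.8 / 3.141593 = 13.3054 ≈ 13.31 cm

13.31 cm


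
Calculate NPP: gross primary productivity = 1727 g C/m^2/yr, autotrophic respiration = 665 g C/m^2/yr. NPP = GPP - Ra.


NPP = GPP - Ra = 1727 - 665 = 1062 g C/m^2/yr

1062 g C/m^2/yr


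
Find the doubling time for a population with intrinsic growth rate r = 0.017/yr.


td = ln(2) / 0.017 = 0.693147 / 0.017 = 40.7734 ≈ 40.8 years

40.8 years


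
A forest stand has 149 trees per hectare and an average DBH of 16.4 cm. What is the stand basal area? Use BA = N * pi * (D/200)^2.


(D/200)^2 = (16.4/200)^2 = 0.082^2 = 0.006724
Individual BA = 3.141593 * 0.006724 = 0.0211241 m^2
Stand BA = 149 * 0.0211241 = 3.14749 ≈ 3.15 m^2/ha

3.15 m^2/ha


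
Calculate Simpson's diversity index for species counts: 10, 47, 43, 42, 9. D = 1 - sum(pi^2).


Total N = 10 + 47 + 43 + 42 + 9 = 151
Per-species terms:
  p = 10/151 = 0.066225; p^2 = 0.066225^2 = 0.004386
  p = 47/151 = 0.311258; p^2 = 0.311258^2 = 0.096882
  p = 43/151 = 0.284768; p^2 = 0.284768^2 = 0.081093
  p = 42/151 = 0.278146; p^2 = 0.278146^2 = 0.077365
  p = 9/151 = 0.059603; p^2 = 0.059603^2 = 0.003553
sum(p^2) = 0.004386 + 0.096882 + 0.081093 + 0.077365 + 0.003553 = 0.263279
D = 1 - 0.263279 = 0.736721 ≈ 0.7367

0.7367


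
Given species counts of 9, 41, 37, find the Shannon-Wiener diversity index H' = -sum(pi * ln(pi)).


Total N = 9 + 41 + 37 = 87
Per-species terms:
  p = 9/87 = 0.103448; ln(p) = -2.268686; p*ln(p) = 0.103448 * (-2.268686) = -0.234691
  p = 41/87 = 0.471264; ln(p) = -0.752337; p*ln(p) = 0.471264 * (-0.752337) = -0.354549
  p = 37/87 = 0.425287; ln(p) = -0.854991; p*ln(p) = 0.425287 * (-0.854991) = -0.363617
sum(p*ln(p)) = (-0.234691) + (-0.354549) + (-0.363617) = -0.952857
H' = -(-0.952857) = 0.952857 ≈ 0.9529

0.9529


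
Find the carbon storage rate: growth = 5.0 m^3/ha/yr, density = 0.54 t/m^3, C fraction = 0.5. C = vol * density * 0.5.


C = 5.0 * 0.54 * 0.5 = 1.35 t C/ha/yr

1.35 t C/ha/yr


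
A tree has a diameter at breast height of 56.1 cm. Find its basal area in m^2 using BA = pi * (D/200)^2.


D/200 = 56.1/200 = 0.2805 m
(D/200)^2 = 0.2805^2 = 0.07868025
BA = 3.141593 * 0.07868025 = 0.247181 ≈ 0.2472 m^2

0.2472 m^2


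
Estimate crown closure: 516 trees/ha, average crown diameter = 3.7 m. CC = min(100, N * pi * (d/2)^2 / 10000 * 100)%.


(d/2)^2 = (3.7/2)^2 = 1.85^2 = 3.4225
Crown area = 3.141593 * 3.4225 = 10.7521 m^2
N * area / 10000 * 100 = 516 * 10.7521 / 10000 * 100 = 55.4808
CC = min(100, 55.4808) = 55.4808 ≈ 55.5%

55.5%


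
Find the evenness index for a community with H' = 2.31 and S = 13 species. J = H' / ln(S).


ln(13) = 2.56495
J = H' / ln(S) = 2.31 / 2.56495 = 0.900602 ≈ 0.9006

0.9006


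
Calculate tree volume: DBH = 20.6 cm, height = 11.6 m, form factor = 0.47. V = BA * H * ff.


(D/200)^2 = (20.6/200)^2 = 0.103^2 = 0.010609
BA = 3.141593 * 0.010609 = 0.0333292 m^2
V = 0.0333292 * 11.6 * 0.47 = 0.181711 ≈ 0.182 m^3

0.182 m^3


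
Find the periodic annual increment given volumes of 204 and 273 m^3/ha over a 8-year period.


PAI = (V2 - V1) / period = (273 - 204) / 8 = 69 / 8 = 8.6250 ≈ 8.63 m^3/ha/yr

8.63 m^3/ha/yr


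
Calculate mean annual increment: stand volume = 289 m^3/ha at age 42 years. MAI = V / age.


MAI = 289 / 42 = 6.8810 ≈ 6.88 m^3/ha/yr

6.88 m^3/ha/yr


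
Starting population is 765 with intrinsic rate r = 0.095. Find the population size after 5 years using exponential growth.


r*t = 0.095 * 5 = 0.475
exp(0.475) = 1.60801
N = 765 * 1.60801 = 1230.13 ≈ 1230

1230


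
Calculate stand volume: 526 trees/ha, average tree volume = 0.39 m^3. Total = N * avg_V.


V_stand = 526 * 0.39 = 205.14 ≈ 205.1 m^3/ha

205.1 m^3/ha


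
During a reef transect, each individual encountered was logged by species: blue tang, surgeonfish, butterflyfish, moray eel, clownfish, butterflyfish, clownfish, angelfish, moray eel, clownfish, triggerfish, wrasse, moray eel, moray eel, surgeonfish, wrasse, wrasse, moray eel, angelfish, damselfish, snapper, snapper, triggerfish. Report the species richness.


Total individuals logged = 23
Distinct species (count of individuals): blue tang (1), surgeonfish (2), butterflyfish (2), moray eel (5), clownfish (3), angelfish (2), triggerfish (2), wrasse (3), damselfish (1), snapper (2)
Species richness = number of distinct species = 10

10


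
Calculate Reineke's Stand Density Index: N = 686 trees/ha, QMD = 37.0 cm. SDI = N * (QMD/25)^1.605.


QMD/25 = 37.0/25 = 1.48
(1.48)^1.605 = exp(1.605 * ln(1.48)) = exp(1.605 * 0.392042) = exp(0.629227) = 1.87616
SDI = 686 * 1.87616 = 1287.05 ≈ 1287

1287


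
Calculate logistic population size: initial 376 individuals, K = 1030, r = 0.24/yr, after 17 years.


(K - N0)/N0 = (1030 - 376)/376 = 654/376 = 1.73936
r*t = 0.24 * 17 = 4.08; exp(-4.08) = 0.0169075
1.73936 * 0.0169075 = 0.0294082
1 + 0.0294082 = 1.02941
N = 1030 / 1.02941 = 1000.57 ≈ 1001

1001


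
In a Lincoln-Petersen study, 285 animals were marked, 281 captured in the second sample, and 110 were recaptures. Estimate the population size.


N = M * C / R = 285 * 281 / 110 = 80085 / 110 = 728.05 ≈ 728

728 individuals


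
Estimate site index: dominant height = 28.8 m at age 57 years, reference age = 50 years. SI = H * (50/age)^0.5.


50/57 = 0.877193
(0.877193)^0.5 = 0.936586
SI = 28.8 * 0.936586 = 26.9737 ≈ 27.0 m

27.0 m


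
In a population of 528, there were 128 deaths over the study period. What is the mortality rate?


Mortality rate = 128 / 528 = 0.242424 ≈ 0.2424

0.2424


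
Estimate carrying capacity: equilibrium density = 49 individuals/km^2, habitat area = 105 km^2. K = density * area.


K = 49 * 105 = 5145 individuals

5145 individuals


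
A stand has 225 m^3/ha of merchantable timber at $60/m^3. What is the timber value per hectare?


Value = 225 * 60 = $13500/ha

$13500/ha


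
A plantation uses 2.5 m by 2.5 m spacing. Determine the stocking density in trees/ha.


N = 10000 / 2.5^2 = 10000 / 6.25 = 1600.00 ≈ 1600 trees/ha

1600 trees/ha


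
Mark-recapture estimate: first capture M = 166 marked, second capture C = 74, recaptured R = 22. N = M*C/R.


N = M * C / R = 166 * 74 / 22 = 12284 / 22 = 558.36 ≈ 558

558 individuals


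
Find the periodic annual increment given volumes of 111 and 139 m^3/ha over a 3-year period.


PAI = (V2 - V1) / period = (139 - 111) / 3 = 28 / 3 = 9.3333 ≈ 9.33 m^3/ha/yr

9.33 m^3/ha/yr


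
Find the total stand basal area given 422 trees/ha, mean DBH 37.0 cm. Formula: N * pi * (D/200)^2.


(D/200)^2 = (37.0/200)^2 = 0.185^2 = 0.034225
Individual BA = 3.141593 * 0.034225 = 0.107521 m^2
Stand BA = 422 * 0.107521 = 45.3739 ≈ 45.37 m^2/ha

45.37 m^2/ha


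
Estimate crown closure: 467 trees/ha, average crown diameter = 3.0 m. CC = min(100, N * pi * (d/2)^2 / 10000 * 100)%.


(d/2)^2 = (3.0/2)^2 = 1.5^2 = 2.25
Crown area = 3.141593 * 2.25 = 7.06858 m^2
N * area / 10000 * 100 = 467 * 7.06858 / 10000 * 100 = 33.0103
CC = min(100, 33.0103) = 33.0103 ≈ 33.0%

33.0%


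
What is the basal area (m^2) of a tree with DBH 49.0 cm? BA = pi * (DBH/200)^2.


D/200 = 49.0/200 = 0.245 m
(D/200)^2 = 0.245^2 = 0.060025
BA = 3.141593 * 0.060025 = 0.188574 ≈ 0.1886 m^2

0.1886 m^2


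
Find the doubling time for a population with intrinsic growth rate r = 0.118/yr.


td = ln(2) / 0.118 = 0.693147 / 0.118 = 5.87413 ≈ 5.9 years

5.9 years


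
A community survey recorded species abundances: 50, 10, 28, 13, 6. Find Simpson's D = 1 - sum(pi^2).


Total N = 50 + 10 + 28 + 13 + 6 = 107
Per-species terms:
  p = 50/107 = 0.467290; p^2 = 0.467290^2 = 0.218360
  p = 10/107 = 0.093458; p^2 = 0.093458^2 = 0.008734
  p = 28/107 = 0.261682; p^2 = 0.261682^2 = 0.068477
  p = 13/107 = 0.121495; p^2 = 0.121495^2 = 0.014761
  p = 6/107 = 0.056075; p^2 = 0.056075^2 = 0.003144
sum(p^2) = 0.218360 + 0.008734 + 0.068477 + 0.014761 + 0.003144 = 0.313476
D = 1 - 0.313476 = 0.686524 ≈ 0.6865

0.6865


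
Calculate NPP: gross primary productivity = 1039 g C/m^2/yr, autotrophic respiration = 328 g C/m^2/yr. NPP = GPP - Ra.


NPP = GPP - Ra = 1039 - 328 = 711 g C/m^2/yr

711 g C/m^2/yr


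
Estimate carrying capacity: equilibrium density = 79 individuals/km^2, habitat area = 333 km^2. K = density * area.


K = 79 * 333 = 26307 individuals

26307 individuals


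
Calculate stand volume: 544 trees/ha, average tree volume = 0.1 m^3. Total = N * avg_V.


V_stand = 544 * 0.1 = 54.4 m^3/ha

54.4 m^3/ha


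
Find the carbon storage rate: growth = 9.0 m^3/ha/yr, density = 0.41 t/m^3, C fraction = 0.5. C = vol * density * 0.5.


C = 9.0 * 0.41 * 0.5 = 1.845 ≈ 1.85 t C/ha/yr

1.85 t C/ha/yr


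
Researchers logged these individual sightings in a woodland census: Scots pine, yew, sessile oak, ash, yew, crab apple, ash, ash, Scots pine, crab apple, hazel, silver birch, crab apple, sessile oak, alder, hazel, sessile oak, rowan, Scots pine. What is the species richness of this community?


Total individuals logged = 19
Distinct species (count of individuals): Scots pine (3), yew (2), sessile oak (3), ash (3), crab apple (3), hazel (2), silver birch (1), alder (1), rowan (1)
Species richness = number of distinct species = 9

9


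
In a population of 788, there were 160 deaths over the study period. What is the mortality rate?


Mortality rate = 160 / 788 = 0.203046 ≈ 0.2030

0.2030


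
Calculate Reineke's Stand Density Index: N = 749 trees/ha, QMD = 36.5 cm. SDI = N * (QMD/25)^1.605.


QMD/25 = 36.5/25 = 1.46
(1.46)^1.605 = exp(1.605 * ln(1.46)) = exp(1.605 * 0.378436) = exp(0.607390) = 1.83563
SDI = 749 * 1.83563 = 1374.89 ≈ 1375

1375


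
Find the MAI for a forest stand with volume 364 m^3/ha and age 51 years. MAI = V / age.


MAI = 364 / 51 = 7.1373 ≈ 7.14 m^3/ha/yr

7.14 m^3/ha/yr


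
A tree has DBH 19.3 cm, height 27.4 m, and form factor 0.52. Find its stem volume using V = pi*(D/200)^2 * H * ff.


(D/200)^2 = (19.3/200)^2 = 0.0965^2 = 0.00931225
BA = 3.141593 * 0.00931225 = 0.0292553 m^2
V = 0.0292553 * 27.4 * 0.52 = 0.416830 ≈ 0.417 m^3

0.417 m^3


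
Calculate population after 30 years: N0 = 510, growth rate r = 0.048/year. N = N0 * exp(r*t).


r*t = 0.048 * 30 = 1.44
exp(1.44) = 4.22070
N = 510 * 4.22070 = 2152.56 ≈ 2153

2153


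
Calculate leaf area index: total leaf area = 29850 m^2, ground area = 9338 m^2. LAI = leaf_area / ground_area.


LAI = 29850 / 9338 = 3.1966 ≈ 3.20

3.20


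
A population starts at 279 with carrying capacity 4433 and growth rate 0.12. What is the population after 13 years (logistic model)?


(K - N0)/N0 = (4433 - 279)/279 = 4154/279 = 14.8889
r*t = 0.12 * 13 = 1.56; exp(-1.56) = 0.210136
14.8889 * 0.210136 = 3.12869
1 + 3.12869 = 4.12869
N = 4433 / 4.12869 = 1073.71 ≈ 1074

1074


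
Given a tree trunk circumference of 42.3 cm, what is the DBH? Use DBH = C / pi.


DBH = C / pi = 42.3 / 3.141593 = 13.4645 ≈ 13.46 cm

13.46 cm


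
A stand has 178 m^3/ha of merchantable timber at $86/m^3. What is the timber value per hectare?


Value = 178 * 86 = $15308/ha

$15308/ha


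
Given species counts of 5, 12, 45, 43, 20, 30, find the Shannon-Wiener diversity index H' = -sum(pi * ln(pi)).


Total N = 5 + 12 + 45 + 43 + 20 + 30 = 155
Per-species terms:
  p = 5/155 = 0.032258; ln(p) = -3.433989; p*ln(p) = 0.032258 * (-3.433989) = -0.110774
  p = 12/155 = 0.077419; ln(p) = -2.558523; p*ln(p) = 0.077419 * (-2.558523) = -0.198078
  p = 45/155 = 0.290323; ln(p) = -1.236761; p*ln(p) = 0.290323 * (-1.236761) = -0.359060
  p = 43/155 = 0.277419; ln(p) = -1.282226; p*ln(p) = 0.277419 * (-1.282226) = -0.355714
  p = 20/155 = 0.129032; ln(p) = -2.047695; p*ln(p) = 0.129032 * (-2.047695) = -0.264218
  p = 30/155 = 0.193548; ln(p) = -1.642230; p*ln(p) = 0.193548 * (-1.642230) = -0.317850
sum(p*ln(p)) = (-0.110774) + (-0.198078) + (-0.359060) + (-0.355714) + (-0.264218) + (-0.317850) = -1.605694
H' = -(-1.605694) = 1.605694 ≈ 1.6057

1.6057


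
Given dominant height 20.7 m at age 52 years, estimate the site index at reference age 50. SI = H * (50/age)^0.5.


50/52 = 0.961538
(0.961538)^0.5 = 0.980580
SI = 20.7 * 0.980580 = 20.2980 ≈ 20.3 m

20.3 m


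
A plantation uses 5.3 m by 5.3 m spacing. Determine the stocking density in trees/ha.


N = 10000 / 5.3^2 = 10000 / 28.09 = 355.999 ≈ 356 trees/ha

356 trees/ha


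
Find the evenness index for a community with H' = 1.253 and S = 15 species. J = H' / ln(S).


ln(15) = 2.70805
J = H' / ln(S) = 1.253 / 2.70805 = 0.462695 ≈ 0.4627

0.4627


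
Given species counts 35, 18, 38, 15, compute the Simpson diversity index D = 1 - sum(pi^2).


Total N = 35 + 18 + 38 + 15 = 106
Per-species terms:
  p = 35/106 = 0.330189; p^2 = 0.330189^2 = 0.109025
  p = 18/106 = 0.169811; p^2 = 0.169811^2 = 0.028836
  p = 38/106 = 0.358491; p^2 = 0.358491^2 = 0.128516
  p = 15/106 = 0.141509; p^2 = 0.141509^2 = 0.020025
sum(p^2) = 0.109025 + 0.028836 + 0.128516 + 0.020025 = 0.286402
D = 1 - 0.286402 = 0.713598 ≈ 0.7136

0.7136


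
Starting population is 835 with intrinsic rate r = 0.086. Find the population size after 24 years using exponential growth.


r*t = 0.086 * 24 = 2.064
exp(2.064) = 7.87742
N = 835 * 7.87742 = 6577.65 ≈ 6578

6578


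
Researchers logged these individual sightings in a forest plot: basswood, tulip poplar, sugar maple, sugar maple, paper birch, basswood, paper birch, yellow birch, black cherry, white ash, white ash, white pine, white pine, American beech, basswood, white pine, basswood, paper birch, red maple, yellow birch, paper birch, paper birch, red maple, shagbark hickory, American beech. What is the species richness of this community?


Total individuals logged = 25
Distinct species (count of individuals): basswood (4), tulip poplar (1), sugar maple (2), paper birch (5), yellow birch (2), black cherry (1), white ash (2), white pine (3), American beech (2), red maple (2), shagbark hickory (1)
Species richness = number of distinct species = 11

11


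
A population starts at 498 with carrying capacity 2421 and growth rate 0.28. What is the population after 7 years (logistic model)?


(K - N0)/N0 = (2421 - 498)/498 = 1923/498 = 3.86145
r*t = 0.28 * 7 = 1.96; exp(-1.96) = 0.140858
3.86145 * 0.140858 = 0.543916
1 + 0.543916 = 1.54392
N = 2421 / 1.54392 = 1568.09 ≈ 1568

1568


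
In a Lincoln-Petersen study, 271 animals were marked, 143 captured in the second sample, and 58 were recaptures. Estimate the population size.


N = M * C / R = 271 * 143 / 58 = 38753 / 58 = 668.16 ≈ 668

668 individuals


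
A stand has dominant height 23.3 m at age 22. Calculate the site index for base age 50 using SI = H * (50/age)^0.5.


50/22 = 2.27273
(2.27273)^0.5 = 1.50756
SI = 23.3 * 1.50756 = 35.1261 ≈ 35.1 m

35.1 m


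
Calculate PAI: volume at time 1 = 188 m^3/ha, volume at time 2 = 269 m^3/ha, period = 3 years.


PAI = (V2 - V1) / period = (269 - 188) / 3 = 81 / 3 = 27.00 m^3/ha/yr

27.00 m^3/ha/yr


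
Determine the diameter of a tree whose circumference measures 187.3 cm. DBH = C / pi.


DBH = C / pi = 187.3 / 3.141593 = 59.6194 ≈ 59.62 cm

59.62 cm


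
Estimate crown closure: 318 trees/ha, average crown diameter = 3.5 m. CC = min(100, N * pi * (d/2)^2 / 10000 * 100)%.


(d/2)^2 = (3.5/2)^2 = 1.75^2 = 3.0625
Crown area = 3.141593 * 3.0625 = 9.62113 m^2
N * area / 10000 * 100 = 318 * 9.62113 / 10000 * 100 = 30.5952
CC = min(100, 30.5952) = 30.5952 ≈ 30.6%

30.6%


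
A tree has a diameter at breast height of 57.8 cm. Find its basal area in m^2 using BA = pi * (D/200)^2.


D/200 = 57.8/200 = 0.289 m
(D/200)^2 = 0.289^2 = 0.083521
BA = 3.141593 * 0.083521 = 0.262389 ≈ 0.2624 m^2

0.2624 m^2


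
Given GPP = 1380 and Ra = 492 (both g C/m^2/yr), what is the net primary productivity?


NPP = GPP - Ra = 1380 - 492 = 888 g C/m^2/yr

888 g C/m^2/yr


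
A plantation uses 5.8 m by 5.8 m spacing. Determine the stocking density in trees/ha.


N = 10000 / 5.8^2 = 10000 / 33.64 = 297.265 ≈ 297 trees/ha

297 trees/ha


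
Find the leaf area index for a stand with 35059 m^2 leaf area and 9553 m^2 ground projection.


LAI = 35059 / 9553 = 3.6699 ≈ 3.67

3.67


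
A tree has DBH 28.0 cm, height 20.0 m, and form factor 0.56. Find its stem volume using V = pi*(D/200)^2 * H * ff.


(D/200)^2 = (28.0/200)^2 = 0.14^2 = 0.0196
BA = 3.141593 * 0.0196 = 0.0615752 m^2
V = 0.0615752 * 20.0 * 0.56 = 0.689642 ≈ 0.690 m^3

0.690 m^3


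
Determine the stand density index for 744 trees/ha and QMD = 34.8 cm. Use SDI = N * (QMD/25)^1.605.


QMD/25 = 34.8/25 = 1.392
(1.392)^1.605 = exp(1.605 * ln(1.392)) = exp(1.605 * 0.330742) = exp(0.530841) = 1.70036
SDI = 744 * 1.70036 = 1265.07 ≈ 1265

1265


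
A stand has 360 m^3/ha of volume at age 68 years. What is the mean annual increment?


MAI = 360 / 68 = 5.2941 ≈ 5.29 m^3/ha/yr

5.29 m^3/ha/yr


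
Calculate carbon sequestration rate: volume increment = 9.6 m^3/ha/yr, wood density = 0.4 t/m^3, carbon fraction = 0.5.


C = 9.6 * 0.4 * 0.5 = 1.92 t C/ha/yr

1.92 t C/ha/yr


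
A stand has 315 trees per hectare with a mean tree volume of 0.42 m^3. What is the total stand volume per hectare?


V_stand = 315 * 0.42 = 132.3 m^3/ha

132.3 m^3/ha


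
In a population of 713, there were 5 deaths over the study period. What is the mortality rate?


Mortality rate = 5 / 713 = 0.007013 ≈ 0.0070

0.0070


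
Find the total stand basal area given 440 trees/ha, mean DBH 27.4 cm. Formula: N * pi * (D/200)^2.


(D/200)^2 = (27.4/200)^2 = 0.137^2 = 0.018769
Individual BA = 3.141593 * 0.018769 = 0.0589646 m^2
Stand BA = 440 * 0.0589646 = 25.9444 ≈ 25.94 m^2/ha

25.94 m^2/ha


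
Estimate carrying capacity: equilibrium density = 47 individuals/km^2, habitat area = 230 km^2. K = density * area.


K = 47 * 230 = 10810 individuals

10810 individuals


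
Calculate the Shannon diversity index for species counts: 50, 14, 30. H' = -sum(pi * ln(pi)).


Total N = 50 + 14 + 30 = 94
Per-species terms:
  p = 50/94 = 0.531915; ln(p) = -0.631272; p*ln(p) = 0.531915 * (-0.631272) = -0.335783
  p = 14/94 = 0.148936; ln(p) = -1.904239; p*ln(p) = 0.148936 * (-1.904239) = -0.283610
  p = 30/94 = 0.319149; ln(p) = -1.142097; p*ln(p) = 0.319149 * (-1.142097) = -0.364499
sum(p*ln(p)) = (-0.335783) + (-0.283610) + (-0.364499) = -0.983892
H' = -(-0.983892) = 0.983892 ≈ 0.9839

0.9839


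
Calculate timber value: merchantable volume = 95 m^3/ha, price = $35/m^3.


Value = 95 * 35 = $3325/ha

$3325/ha


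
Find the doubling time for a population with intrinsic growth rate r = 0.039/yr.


td = ln(2) / 0.039 = 0.693147 / 0.039 = 17.7730 ≈ 17.8 years

17.8 years


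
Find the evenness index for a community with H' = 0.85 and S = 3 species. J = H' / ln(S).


ln(3) = 1.09861
J = H' / ln(S) = 0.85 / 1.09861 = 0.773705 ≈ 0.7737

0.7737


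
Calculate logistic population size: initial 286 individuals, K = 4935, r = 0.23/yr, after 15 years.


(K - N0)/N0 = (4935 - 286)/286 = 4649/286 = 16.2552
r*t = 0.23 * 15 = 3.45; exp(-3.45) = 0.0317456
16.2552 * 0.0317456 = 0.516031
1 + 0.516031 = 1.51603
N = 4935 / 1.51603 = 3255.21 ≈ 3255

3255


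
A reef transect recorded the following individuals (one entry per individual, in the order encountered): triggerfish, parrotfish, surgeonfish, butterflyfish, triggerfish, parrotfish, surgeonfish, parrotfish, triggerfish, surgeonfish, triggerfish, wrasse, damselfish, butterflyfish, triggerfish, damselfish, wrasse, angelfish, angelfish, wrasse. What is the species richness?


Total individuals logged = 20
Distinct species (count of individuals): triggerfish (5), parrotfish (3), surgeonfish (3), butterflyfish (2), wrasse (3), damselfish (2), angelfish (2)
Species richness = number of distinct species = 7

7


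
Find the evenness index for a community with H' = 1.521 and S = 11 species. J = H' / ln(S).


ln(11) = 2.39790
J = H' / ln(S) = 1.521 / 2.39790 = 0.634305 ≈ 0.6343

0.6343


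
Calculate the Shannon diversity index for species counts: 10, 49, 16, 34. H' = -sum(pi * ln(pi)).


Total N = 10 + 49 + 16 + 34 = 109
Per-species terms:
  p = 10/109 = 0.091743; ln(p) = -2.388764; p*ln(p) = 0.091743 * (-2.388764) = -0.219152
  p = 49/109 = 0.449541; ln(p) = -0.799528; p*ln(p) = 0.449541 * (-0.799528) = -0.359421
  p = 16/109 = 0.146789; ln(p) = -1.918759; p*ln(p) = 0.146789 * (-1.918759) = -0.281653
  p = 34/109 = 0.311927; ln(p) = -1.164986; p*ln(p) = 0.311927 * (-1.164986) = -0.363391
sum(p*ln(p)) = (-0.219152) + (-0.359421) + (-0.281653) + (-0.363391) = -1.223617
H' = -(-1.223617) = 1.223617 ≈ 1.2236

1.2236


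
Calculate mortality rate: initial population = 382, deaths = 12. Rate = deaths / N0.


Mortality rate = 12 / 382 = 0.031414 ≈ 0.0314

0.0314


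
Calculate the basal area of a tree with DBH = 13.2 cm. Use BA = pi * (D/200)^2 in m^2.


D/200 = 13.2/200 = 0.066 m
(D/200)^2 = 0.066^2 = 0.004356
BA = 3.141593 * 0.004356 = 0.0136848 ≈ 0.0137 m^2

0.0137 m^2


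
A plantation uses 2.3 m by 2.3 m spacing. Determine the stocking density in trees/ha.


N = 10000 / 2.3^2 = 10000 / 5.29 = 1890.36 ≈ 1890 trees/ha

1890 trees/ha


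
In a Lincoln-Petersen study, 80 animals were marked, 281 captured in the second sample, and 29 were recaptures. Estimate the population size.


N = M * C / R = 80 * 281 / 29 = 22480 / 29 = 775.17 ≈ 775

775 individuals


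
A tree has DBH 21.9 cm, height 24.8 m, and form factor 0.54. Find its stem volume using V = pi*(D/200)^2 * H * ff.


(D/200)^2 = (21.9/200)^2 = 0.1095^2 = 0.01199025
BA = 3.141593 * 0.01199025 = 0.0376685 m^2
V = 0.0376685 * 24.8 * 0.54 = 0.504457 ≈ 0.504 m^3

0.504 m^3


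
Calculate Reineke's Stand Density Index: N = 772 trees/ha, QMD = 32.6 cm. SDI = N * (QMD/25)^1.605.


QMD/25 = 32.6/25 = 1.304
(1.304)^1.605 = exp(1.605 * ln(1.304)) = exp(1.605 * 0.265436) = exp(0.426025) = 1.53116
SDI = 772 * 1.53116 = 1182.06 ≈ 1182

1182


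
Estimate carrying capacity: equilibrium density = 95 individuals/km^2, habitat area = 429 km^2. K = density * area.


K = 95 * 429 = 40755 individuals

40755 individuals


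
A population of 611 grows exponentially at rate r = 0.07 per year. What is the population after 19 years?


r*t = 0.07 * 19 = 1.33
exp(1.33) = 3.78104
N = 611 * 3.78104 = 2310.22 ≈ 2310

2310


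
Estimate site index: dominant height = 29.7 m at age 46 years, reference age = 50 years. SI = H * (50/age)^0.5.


50/46 = 1.08696
(1.08696)^0.5 = 1.04257
SI = 29.7 * 1.04257 = 30.9643 ≈ 31.0 m

31.0 m


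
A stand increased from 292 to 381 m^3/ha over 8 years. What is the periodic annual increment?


PAI = (V2 - V1) / period = (381 - 292) / 8 = 89 / 8 = 11.1250 ≈ 11.13 m^3/ha/yr

11.13 m^3/ha/yr


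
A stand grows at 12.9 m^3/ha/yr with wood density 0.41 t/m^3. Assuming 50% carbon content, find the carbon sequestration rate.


C = 12.9 * 0.41 * 0.5 = 2.6445 ≈ 2.64 t C/ha/yr

2.64 t C/ha/yr


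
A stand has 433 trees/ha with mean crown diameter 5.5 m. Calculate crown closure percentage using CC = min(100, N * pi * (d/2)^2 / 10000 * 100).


(d/2)^2 = (5.5/2)^2 = 2.75^2 = 7.5625
Crown area = 3.141593 * 7.5625 = 23.7583 m^2
N * area / 10000 * 100 = 433 * 23.7583 / 10000 * 100 = 102.873
CC = min(100, 102.873) = 100%

100%


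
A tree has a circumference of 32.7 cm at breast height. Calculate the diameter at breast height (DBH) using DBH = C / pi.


DBH = C / pi = 32.7 / 3.141593 = 10.4087 ≈ 10.41 cm

10.41 cm


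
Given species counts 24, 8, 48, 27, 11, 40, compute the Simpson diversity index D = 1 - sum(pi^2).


Total N = 24 + 8 + 48 + 27 + 11 + 40 = 158
Per-species terms:
  p = 24/158 = 0.151899; p^2 = 0.151899^2 = 0.023073
  p = 8/158 = 0.050633; p^2 = 0.050633^2 = 0.002564
  p = 48/158 = 0.303797; p^2 = 0.303797^2 = 0.092293
  p = 27/158 = 0.170886; p^2 = 0.170886^2 = 0.029202
  p = 11/158 = 0.069620; p^2 = 0.069620^2 = 0.004847
  p = 40/158 = 0.253165; p^2 = 0.253165^2 = 0.064093
sum(p^2) = 0.023073 + 0.002564 + 0.092293 + 0.029202 + 0.004847 + 0.064093 = 0.216072
D = 1 - 0.216072 = 0.783928 ≈ 0.7839

0.7839


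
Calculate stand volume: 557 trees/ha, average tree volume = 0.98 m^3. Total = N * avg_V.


V_stand = 557 * 0.98 = 545.86 ≈ 545.9 m^3/ha

545.9 m^3/ha


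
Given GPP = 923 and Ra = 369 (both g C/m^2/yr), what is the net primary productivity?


NPP = GPP - Ra = 923 - 369 = 554 g C/m^2/yr

554 g C/m^2/yr


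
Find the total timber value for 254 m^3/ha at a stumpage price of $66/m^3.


Value = 254 * 66 = $16764/ha

$16764/ha


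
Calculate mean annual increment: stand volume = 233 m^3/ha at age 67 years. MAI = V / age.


MAI = 233 / 67 = 3.4776 ≈ 3.48 m^3/ha/yr

3.48 m^3/ha/yr


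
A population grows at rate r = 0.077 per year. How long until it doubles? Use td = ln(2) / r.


td = ln(2) / 0.077 = 0.693147 / 0.077 = 9.00191 ≈ 9.0 years

9.0 years


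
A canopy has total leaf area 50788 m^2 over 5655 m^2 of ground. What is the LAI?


LAI = 50788 / 5655 = 8.9811 ≈ 8.98

8.98


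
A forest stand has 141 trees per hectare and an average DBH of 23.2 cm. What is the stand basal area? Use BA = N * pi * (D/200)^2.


(D/200)^2 = (23.2/200)^2 = 0.116^2 = 0.013456
Individual BA = 3.141593 * 0.013456 = 0.0422733 m^2
Stand BA = 141 * 0.0422733 = 5.96054 ≈ 5.96 m^2/ha

5.96 m^2/ha


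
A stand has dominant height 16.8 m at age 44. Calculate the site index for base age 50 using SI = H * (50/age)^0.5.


50/44 = 1.13636
(1.13636)^0.5 = 1.06600
SI = 16.8 * 1.06600 = 17.9088 ≈ 17.9 m

17.9 m


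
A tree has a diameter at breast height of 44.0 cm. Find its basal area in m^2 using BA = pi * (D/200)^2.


D/200 = 44.0/200 = 0.22 m
(D/200)^2 = 0.22^2 = 0.0484
BA = 3.141593 * 0.0484 = 0.152053 ≈ 0.1521 m^2

0.1521 m^2


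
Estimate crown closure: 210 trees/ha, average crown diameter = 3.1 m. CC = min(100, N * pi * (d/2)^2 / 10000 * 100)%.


(d/2)^2 = (3.1/2)^2 = 1.55^2 = 2.4025
Crown area = 3.141593 * 2.4025 = 7.54768 m^2
N * area / 10000 * 100 = 210 * 7.54768 / 10000 * 100 = 15.8501
CC = min(100, 15.8501) = 15.8501 ≈ 15.9%

15.9%


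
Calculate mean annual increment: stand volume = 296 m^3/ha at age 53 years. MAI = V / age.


MAI = 296 / 53 = 5.5849 ≈ 5.58 m^3/ha/yr

5.58 m^3/ha/yr


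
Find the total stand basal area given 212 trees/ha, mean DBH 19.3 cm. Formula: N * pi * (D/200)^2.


(D/200)^2 = (19.3/200)^2 = 0.0965^2 = 0.00931225
Individual BA = 3.141593 * 0.00931225 = 0.0292553 m^2
Stand BA = 212 * 0.0292553 = 6.20212 ≈ 6.20 m^2/ha

6.20 m^2/ha


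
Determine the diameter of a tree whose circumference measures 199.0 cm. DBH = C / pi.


DBH = C / pi = 199.0 / 3.141593 = 63.3437 ≈ 63.34 cm

63.34 cm


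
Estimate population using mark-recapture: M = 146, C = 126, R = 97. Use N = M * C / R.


N = M * C / R = 146 * 126 / 97 = 18396 / 97 = 189.65 ≈ 190

190 individuals


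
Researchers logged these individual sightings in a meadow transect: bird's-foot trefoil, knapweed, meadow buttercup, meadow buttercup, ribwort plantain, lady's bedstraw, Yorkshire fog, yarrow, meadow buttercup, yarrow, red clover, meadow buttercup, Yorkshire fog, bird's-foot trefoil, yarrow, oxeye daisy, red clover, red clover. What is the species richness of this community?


Total individuals logged = 18
Distinct species (count of individuals): bird's-foot trefoil (2), knapweed (1), meadow buttercup (4), ribwort plantain (1), lady's bedstraw (1), Yorkshire fog (2), yarrow (3), red clover (3), oxeye daisy (1)
Species richness = number of distinct species = 9

9


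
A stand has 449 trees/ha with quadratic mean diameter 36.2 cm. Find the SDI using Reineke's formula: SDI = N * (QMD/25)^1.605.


QMD/25 = 36.2/25 = 1.448
(1.448)^1.605 = exp(1.605 * ln(1.448)) = exp(1.605 * 0.370183) = exp(0.594144) = 1.81148
SDI = 449 * 1.81148 = 813.355 ≈ 813

813


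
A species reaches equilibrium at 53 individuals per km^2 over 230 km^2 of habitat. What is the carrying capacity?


K = 53 * 230 = 12190 individuals

12190 individuals


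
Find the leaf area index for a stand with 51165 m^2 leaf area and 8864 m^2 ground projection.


LAI = 51165 / 8864 = 5.7722 ≈ 5.77

5.77


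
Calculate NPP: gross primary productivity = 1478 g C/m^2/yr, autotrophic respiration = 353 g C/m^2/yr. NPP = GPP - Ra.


NPP = GPP - Ra = 1478 - 353 = 1125 g C/m^2/yr

1125 g C/m^2/yr


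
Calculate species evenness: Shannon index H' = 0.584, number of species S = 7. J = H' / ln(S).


ln(7) = 1.94591
J = H' / ln(S) = 0.584 / 1.94591 = 0.300117 ≈ 0.3001

0.3001


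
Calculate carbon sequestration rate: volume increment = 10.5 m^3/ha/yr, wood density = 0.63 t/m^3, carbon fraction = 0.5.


C = 10.5 * 0.63 * 0.5 = 3.3075 ≈ 3.31 t C/ha/yr

3.31 t C/ha/yr


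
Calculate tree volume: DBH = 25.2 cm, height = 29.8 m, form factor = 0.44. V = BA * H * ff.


(D/200)^2 = (25.2/200)^2 = 0.126^2 = 0.015876
BA = 3.141593 * 0.015876 = 0.0498759 m^2
V = 0.0498759 * 29.8 * 0.44 = 0.653973 ≈ 0.654 m^3

0.654 m^3


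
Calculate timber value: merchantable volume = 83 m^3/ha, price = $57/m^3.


Value = 83 * 57 = $4731/ha

$4731/ha


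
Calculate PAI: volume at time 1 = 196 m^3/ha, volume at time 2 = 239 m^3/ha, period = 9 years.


PAI = (V2 - V1) / period = (239 - 196) / 9 = 43 / 9 = 4.7778 ≈ 4.78 m^3/ha/yr

4.78 m^3/ha/yr


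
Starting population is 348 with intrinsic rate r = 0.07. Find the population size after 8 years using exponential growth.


r*t = 0.07 * 8 = 0.56
exp(0.56) = 1.75067
N = 348 * 1.75067 = 609.233 ≈ 609

609


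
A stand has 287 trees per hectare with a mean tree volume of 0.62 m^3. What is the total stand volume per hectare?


V_stand = 287 * 0.62 = 177.94 ≈ 177.9 m^3/ha

177.9 m^3/ha


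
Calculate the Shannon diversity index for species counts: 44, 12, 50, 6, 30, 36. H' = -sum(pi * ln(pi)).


Total N = 44 + 12 + 50 + 6 + 30 + 36 = 178
Per-species terms:
  p = 44/178 = 0.247191; ln(p) = -1.397594; p*ln(p) = 0.247191 * (-1.397594) = -0.345473
  p = 12/178 = 0.067416; ln(p) = -2.696873; p*ln(p) = 0.067416 * (-2.696873) = -0.181812
  p = 50/178 = 0.280899; ln(p) = -1.269760; p*ln(p) = 0.280899 * (-1.269760) = -0.356674
  p = 6/178 = 0.033708; ln(p) = -3.390020; p*ln(p) = 0.033708 * (-3.390020) = -0.114271
  p = 30/178 = 0.168539; ln(p) = -1.780588; p*ln(p) = 0.168539 * (-1.780588) = -0.300099
  p = 36/178 = 0.202247; ln(p) = -1.598266; p*ln(p) = 0.202247 * (-1.598266) = -0.323245
sum(p*ln(p)) = (-0.345473) + (-0.181812) + (-0.356674) + (-0.114271) + (-0.300099) + (-0.323245) = -1.621574
H' = -(-1.621574) = 1.621574 ≈ 1.6216

1.6216
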